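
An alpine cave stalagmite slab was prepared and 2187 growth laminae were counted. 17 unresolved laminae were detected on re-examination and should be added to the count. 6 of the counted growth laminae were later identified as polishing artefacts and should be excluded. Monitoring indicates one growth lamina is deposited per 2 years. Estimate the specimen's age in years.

After corrections the count is 2187 − 6 + 17 = 2198 growth laminae.
2198 growth laminae at 2 years each span 2198 × 2 = 4396 years.

4396 years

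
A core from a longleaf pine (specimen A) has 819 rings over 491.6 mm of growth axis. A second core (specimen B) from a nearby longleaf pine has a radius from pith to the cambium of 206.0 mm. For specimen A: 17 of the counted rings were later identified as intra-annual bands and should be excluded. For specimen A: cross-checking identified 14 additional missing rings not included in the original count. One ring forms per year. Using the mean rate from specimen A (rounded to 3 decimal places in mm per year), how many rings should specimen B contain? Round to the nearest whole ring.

342 rings

Specimen A: true ring count = 819 − 17 + 14 = 816.
A: Mean rate = 491.6 mm / 816 years ≈ 0.602 mm per year.
For B, 206.0 / 0.602 = 342.19 years ≈ 342 rings.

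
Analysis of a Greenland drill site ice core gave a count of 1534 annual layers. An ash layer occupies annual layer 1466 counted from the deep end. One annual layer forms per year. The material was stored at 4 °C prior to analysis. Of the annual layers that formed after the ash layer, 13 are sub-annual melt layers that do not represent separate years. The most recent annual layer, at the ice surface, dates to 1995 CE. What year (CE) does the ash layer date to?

1534 − 1466 = 68 annual layers lie beyond the ash layer toward the ice surface.
Excluding 13 false annual layers: 68 − 13 = 55.
Counting back 55 years from 1995 CE places the ash layer in 1995 − 55 = 1940 CE.

1940 CE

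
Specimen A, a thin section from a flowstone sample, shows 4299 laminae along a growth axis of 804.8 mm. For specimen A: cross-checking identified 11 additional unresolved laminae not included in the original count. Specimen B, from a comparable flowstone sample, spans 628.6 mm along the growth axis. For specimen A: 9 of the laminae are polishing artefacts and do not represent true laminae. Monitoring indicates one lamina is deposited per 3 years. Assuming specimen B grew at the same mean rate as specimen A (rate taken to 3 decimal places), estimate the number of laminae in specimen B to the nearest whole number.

3380 laminae

Specimen A: true lamina count = 4299 − 9 + 11 = 4301.
Specimen A: 4301 laminae at 3 years each span 4301 × 3 = 12903 years.
A: Mean rate = 804.8 mm / 12903 years ≈ 0.062 mm/yr.
B spans 628.6 / 0.062 = 10138.71 years; at 3 years per lamina that is 10138.71 / 3 ≈ 3380 laminae.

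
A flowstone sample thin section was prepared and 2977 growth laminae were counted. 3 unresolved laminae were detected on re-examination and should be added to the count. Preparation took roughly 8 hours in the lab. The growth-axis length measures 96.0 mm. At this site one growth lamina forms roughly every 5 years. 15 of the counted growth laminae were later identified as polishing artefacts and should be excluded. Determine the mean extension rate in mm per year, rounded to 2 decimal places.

0.01 mm per year

True growth lamina count = 2977 − 15 + 3 = 2965.
2965 growth laminae at 5 years each span 2965 × 5 = 14825 years.
96.0 mm over 14825 years gives 96.0 / 14825 ≈ 0.01 mm per year.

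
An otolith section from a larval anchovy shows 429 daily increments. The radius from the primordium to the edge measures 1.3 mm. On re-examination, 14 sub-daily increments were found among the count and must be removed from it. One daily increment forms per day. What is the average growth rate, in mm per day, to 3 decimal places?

0.003 mm per day

True daily increment count = 429 − 14 = 415.
1.3 mm over 415 days gives 1.3 / 415 ≈ 0.003 mm per day.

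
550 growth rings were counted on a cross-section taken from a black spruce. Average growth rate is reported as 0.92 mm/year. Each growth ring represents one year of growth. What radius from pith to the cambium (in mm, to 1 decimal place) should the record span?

The record spans 550 years at 0.92 mm per year.
Length ≈ 0.92 × 550 = 506.0 mm.

506.0 mm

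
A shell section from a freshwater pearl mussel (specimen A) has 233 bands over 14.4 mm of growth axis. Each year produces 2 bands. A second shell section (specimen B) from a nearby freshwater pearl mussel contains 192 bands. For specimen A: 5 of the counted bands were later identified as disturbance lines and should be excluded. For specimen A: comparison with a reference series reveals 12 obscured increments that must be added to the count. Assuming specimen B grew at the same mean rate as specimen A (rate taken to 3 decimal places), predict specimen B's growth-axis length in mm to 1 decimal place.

11.5 mm

Specimen A: after corrections the count is 233 − 5 + 12 = 240 bands.
Specimen A: 240 bands at 2 per year is 240 / 2 = 120 years.
A: 14.4 mm over 120 years gives 14.4 / 120 ≈ 0.120 mm per year.
Specimen B: 192 bands at 2 per year is 192 / 2 = 96 years. Length of B = 0.120 × 96 = 11.5 mm.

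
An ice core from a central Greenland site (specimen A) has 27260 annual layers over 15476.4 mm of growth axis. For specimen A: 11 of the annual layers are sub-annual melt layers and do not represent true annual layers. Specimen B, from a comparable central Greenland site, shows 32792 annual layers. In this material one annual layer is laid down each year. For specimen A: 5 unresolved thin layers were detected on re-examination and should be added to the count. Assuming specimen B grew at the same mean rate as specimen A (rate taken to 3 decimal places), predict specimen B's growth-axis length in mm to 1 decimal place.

Specimen A: true annual layer count = 27260 − 11 + 5 = 27254.
A: Extension rate ≈ 15476.4 / 27254 = 0.568 mm per year.
Length of B = 0.568 × 32792 = 18625.9 mm.

18625.9 mm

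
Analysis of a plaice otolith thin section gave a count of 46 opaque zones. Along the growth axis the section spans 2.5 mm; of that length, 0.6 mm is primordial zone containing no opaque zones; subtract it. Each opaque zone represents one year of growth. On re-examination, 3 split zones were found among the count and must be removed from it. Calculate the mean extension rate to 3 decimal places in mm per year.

After corrections the count is 46 − 3 = 43 opaque zones.
Net length = 2.5 − 0.6 = 1.9 mm.
Mean rate = 1.9 mm / 43 years ≈ 0.044 mm per year.

0.044 mm per year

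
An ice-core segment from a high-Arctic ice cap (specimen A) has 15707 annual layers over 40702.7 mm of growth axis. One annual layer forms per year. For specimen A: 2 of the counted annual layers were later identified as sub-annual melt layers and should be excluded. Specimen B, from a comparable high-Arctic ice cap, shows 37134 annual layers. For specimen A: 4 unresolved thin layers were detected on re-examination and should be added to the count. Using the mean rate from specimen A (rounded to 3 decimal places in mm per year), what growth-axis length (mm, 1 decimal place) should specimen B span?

Specimen A: after corrections the count is 15707 − 2 + 4 = 15709 annual layers.
A: Mean rate = 40702.7 mm / 15709 years ≈ 2.591 mm/yr.
Length of B = 2.591 × 37134 = 96214.2 mm.

96214.2 mm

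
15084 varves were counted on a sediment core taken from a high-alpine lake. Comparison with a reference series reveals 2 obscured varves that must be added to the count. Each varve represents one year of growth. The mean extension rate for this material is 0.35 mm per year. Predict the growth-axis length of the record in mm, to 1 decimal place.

After corrections the count is 15084 + 2 = 15086 varves.
Predicted length = 0.35 mm/year × 15086 years = 5280.1 mm.

5280.1 mm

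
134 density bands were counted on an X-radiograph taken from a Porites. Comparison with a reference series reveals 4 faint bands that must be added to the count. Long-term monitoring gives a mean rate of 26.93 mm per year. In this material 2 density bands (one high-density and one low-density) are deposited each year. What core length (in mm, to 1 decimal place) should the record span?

True density band count = 134 + 4 = 138.
With 2 density bands per year, 138 / 2 = 69 years.
69 years at 26.93 mm/year gives 26.93 × 69 = 1858.2 mm.

1858.2 mm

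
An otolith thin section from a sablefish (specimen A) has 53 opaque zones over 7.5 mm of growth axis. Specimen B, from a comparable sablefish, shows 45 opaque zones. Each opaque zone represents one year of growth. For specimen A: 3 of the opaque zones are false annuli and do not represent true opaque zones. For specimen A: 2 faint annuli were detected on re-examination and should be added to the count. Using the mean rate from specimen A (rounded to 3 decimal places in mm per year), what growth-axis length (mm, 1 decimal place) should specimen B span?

Specimen A: after corrections the count is 53 − 3 + 2 = 52 opaque zones.
A: Mean rate = 7.5 mm / 52 years ≈ 0.144 mm per year.
For B, 0.144 mm/year × 45 years = 6.5 mm.

6.5 mm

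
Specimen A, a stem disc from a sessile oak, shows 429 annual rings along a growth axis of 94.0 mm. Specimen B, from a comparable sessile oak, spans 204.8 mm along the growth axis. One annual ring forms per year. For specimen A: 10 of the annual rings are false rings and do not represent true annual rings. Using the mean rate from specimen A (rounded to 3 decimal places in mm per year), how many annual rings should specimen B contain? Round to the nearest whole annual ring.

914 annual rings

Specimen A: true annual ring count = 429 − 10 = 419.
A: 94.0 mm over 419 years gives 94.0 / 419 ≈ 0.224 mm/year.
B spans 204.8 / 0.224 = 914.29 years ≈ 914 annual rings.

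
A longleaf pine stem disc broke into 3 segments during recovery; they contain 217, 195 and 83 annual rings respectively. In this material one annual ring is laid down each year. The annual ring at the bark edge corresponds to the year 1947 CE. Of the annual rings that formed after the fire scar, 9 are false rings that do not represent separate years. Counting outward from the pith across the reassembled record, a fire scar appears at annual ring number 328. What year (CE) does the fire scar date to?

Total annual rings = 217 + 195 + 83 = 495.
The fire scar sits at annual ring 328 from the pith, so 495 − 328 = 167 annual rings formed after it.
Excluding 9 false annual rings: 167 − 9 = 158.
1947 − 158 = 1789 CE.

1789 CE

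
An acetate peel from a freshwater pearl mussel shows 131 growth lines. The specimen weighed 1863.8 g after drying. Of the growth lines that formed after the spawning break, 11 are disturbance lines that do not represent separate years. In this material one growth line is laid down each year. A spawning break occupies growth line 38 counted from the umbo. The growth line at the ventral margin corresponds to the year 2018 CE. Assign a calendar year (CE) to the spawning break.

1936 CE

Between growth line 38 and the ventral margin there are 131 − 38 = 93 growth lines.
93 − 11 false = 82 true growth lines after the spawning break.
The growth line at the ventral margin is 2018 CE, so the spawning break dates to 2018 − 82 = 1936 CE.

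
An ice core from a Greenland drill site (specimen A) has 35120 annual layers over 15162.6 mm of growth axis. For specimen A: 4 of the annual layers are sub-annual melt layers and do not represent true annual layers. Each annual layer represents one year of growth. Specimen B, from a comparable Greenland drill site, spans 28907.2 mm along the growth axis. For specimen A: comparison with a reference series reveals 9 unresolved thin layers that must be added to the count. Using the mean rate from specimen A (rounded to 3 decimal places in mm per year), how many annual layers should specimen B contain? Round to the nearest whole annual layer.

66915 annual layers

Specimen A: after corrections the count is 35120 − 4 + 9 = 35125 annual layers.
A: Extension rate ≈ 15162.6 / 35125 = 0.432 mm/yr.
For B, 28907.2 / 0.432 = 66914.81 years ≈ 66915 annual layers.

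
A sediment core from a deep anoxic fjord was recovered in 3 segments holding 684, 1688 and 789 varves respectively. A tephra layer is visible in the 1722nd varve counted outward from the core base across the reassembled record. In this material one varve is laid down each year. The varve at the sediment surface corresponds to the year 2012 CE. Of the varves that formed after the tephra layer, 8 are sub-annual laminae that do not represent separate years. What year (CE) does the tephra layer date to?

581 CE

Total varves = 684 + 1688 + 789 = 3161.
3161 − 1722 = 1439 varves lie beyond the tephra layer toward the sediment surface.
Removing the 8 false varves leaves 1439 − 8 = 1431 true varves beyond the tephra layer.
2012 − 1431 = 581 CE.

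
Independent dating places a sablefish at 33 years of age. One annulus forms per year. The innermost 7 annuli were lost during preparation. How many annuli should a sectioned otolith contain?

26 annuli

One annulus per year gives 33 annuli over 33 years.
33 − 7 missed = 26 annuli expected in the prepared section.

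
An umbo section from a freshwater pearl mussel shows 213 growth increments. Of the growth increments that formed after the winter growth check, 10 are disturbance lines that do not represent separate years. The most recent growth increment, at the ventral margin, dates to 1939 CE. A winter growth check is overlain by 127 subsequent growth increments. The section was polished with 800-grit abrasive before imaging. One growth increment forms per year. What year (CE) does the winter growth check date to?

1822 CE

There are 127 growth increments younger than the winter growth check.
Removing the 10 false growth increments leaves 127 − 10 = 117 true growth increments beyond the winter growth check.
Counting back 117 years from 1939 CE places the winter growth check in 1939 − 117 = 1822 CE.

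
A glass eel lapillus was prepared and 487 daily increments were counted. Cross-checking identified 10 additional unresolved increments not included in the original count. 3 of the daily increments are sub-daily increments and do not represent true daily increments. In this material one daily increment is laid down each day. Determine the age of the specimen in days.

Correcting the raw count gives 487 − 3 + 10 = 494 true daily increments.
At one daily increment per day, that is 494 days.

494 days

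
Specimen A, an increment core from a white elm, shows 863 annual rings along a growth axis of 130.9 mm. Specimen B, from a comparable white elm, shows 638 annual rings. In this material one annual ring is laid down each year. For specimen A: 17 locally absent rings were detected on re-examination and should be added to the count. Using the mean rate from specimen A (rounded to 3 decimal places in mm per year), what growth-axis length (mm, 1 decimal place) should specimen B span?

95.1 mm

Specimen A: adjusted count: 863 + 17 = 880 annual rings.
A: Extension rate ≈ 130.9 / 880 = 0.149 mm/yr.
Length of B = 0.149 × 638 = 95.1 mm.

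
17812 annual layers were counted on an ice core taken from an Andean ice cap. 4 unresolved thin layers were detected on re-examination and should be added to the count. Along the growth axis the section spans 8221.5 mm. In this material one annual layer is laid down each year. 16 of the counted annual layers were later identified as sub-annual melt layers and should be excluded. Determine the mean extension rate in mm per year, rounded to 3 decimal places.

True annual layer count = 17812 − 16 + 4 = 17800.
8221.5 mm over 17800 years gives 8221.5 / 17800 ≈ 0.462 mm per year.

0.462 mm per year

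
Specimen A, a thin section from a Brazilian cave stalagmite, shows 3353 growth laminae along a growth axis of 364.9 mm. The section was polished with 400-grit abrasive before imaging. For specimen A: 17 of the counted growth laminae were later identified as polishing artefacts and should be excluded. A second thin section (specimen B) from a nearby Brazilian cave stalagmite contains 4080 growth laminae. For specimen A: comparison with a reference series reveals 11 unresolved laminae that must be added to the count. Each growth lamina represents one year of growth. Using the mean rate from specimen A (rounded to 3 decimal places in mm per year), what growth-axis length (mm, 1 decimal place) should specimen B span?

Specimen A: adjusted count: 3353 − 17 + 11 = 3347 growth laminae.
A: 364.9 mm over 3347 years gives 364.9 / 3347 ≈ 0.109 mm/yr.
For B, 0.109 mm/year × 4080 years = 444.7 mm.

444.7 mm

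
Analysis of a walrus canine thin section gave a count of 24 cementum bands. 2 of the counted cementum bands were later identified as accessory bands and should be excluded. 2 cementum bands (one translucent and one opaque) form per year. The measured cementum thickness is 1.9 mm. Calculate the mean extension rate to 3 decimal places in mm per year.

0.173 mm per year

True cementum band count = 24 − 2 = 22.
With 2 cementum bands per year, 22 / 2 = 11 years.
Mean rate = 1.9 mm / 11 years ≈ 0.173 mm per year.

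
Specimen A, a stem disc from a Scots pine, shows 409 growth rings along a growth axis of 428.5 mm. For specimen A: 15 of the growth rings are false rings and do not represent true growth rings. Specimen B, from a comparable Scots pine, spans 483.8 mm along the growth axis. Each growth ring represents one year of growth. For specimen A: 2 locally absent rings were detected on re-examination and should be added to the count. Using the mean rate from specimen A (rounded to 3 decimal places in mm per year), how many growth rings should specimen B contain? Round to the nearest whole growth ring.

447 growth rings

Specimen A: adjusted count: 409 − 15 + 2 = 396 growth rings.
A: 428.5 mm over 396 years gives 428.5 / 396 ≈ 1.082 mm per year.
For B, 483.8 / 1.082 = 447.13 years ≈ 447 growth rings.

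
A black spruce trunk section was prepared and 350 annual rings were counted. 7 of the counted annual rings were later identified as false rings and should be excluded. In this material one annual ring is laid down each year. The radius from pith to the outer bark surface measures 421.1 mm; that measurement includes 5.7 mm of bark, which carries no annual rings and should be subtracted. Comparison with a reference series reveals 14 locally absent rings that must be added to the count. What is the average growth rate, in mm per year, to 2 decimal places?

True annual ring count = 350 − 7 + 14 = 357.
Removing the 5.7 mm offcut leaves 421.1 − 5.7 = 415.4 mm.
Extension rate ≈ 415.4 / 357 = 1.16 mm per year.

1.16 mm per year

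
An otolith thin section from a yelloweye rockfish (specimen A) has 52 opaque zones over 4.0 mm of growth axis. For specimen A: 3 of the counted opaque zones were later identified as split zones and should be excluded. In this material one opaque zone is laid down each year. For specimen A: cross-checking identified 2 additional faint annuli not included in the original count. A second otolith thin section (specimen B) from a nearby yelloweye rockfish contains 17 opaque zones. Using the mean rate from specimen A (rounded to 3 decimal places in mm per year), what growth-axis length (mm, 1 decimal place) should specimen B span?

Specimen A: adjusted count: 52 − 3 + 2 = 51 opaque zones.
A: Mean rate = 4.0 mm / 51 years ≈ 0.078 mm per year.
For B, 0.078 mm/year × 17 years = 1.3 mm.

1.3 mm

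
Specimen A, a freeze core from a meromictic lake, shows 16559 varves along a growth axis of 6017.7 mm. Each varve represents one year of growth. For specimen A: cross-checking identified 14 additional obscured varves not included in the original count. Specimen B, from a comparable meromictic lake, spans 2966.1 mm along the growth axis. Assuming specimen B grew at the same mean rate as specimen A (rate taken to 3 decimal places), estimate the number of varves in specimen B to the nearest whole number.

Specimen A: true varve count = 16559 + 14 = 16573.
A: 6017.7 mm over 16573 years gives 6017.7 / 16573 ≈ 0.363 mm/yr.
Specimen B: 2966.1 mm / 0.363 mm per year = 8171.07 years ≈ 8171 varves.

8171 varves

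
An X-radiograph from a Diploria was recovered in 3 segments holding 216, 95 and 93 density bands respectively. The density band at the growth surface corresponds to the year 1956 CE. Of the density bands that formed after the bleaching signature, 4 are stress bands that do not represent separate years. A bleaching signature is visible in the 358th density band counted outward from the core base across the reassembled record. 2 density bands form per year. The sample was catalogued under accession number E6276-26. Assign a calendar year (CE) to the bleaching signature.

1935 CE

Total density bands = 216 + 95 + 93 = 404.
Between density band 358 and the growth surface there are 404 − 358 = 46 density bands.
Excluding 4 false density bands: 46 − 4 = 42.
42 density bands at 2 per year is 42 / 2 = 21 years.
Counting back 21 years from 1956 CE places the bleaching signature in 1956 − 21 = 1935 CE.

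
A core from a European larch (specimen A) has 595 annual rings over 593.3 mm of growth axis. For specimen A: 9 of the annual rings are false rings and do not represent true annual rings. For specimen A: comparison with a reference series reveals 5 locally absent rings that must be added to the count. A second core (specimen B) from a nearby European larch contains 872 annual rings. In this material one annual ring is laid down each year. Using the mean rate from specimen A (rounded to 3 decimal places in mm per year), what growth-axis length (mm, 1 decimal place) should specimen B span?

875.5 mm

Specimen A: correcting the raw count gives 595 − 9 + 5 = 591 true annual rings.
A: 593.3 mm over 591 years gives 593.3 / 591 ≈ 1.004 mm/yr.
Length of B = 1.004 × 872 = 875.5 mm.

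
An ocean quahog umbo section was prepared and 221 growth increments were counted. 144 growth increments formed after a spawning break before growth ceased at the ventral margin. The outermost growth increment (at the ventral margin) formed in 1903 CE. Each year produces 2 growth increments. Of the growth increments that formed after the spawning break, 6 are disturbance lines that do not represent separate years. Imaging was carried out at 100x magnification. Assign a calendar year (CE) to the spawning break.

1834 CE

144 growth increments post-date the spawning break.
Excluding 6 false growth increments: 144 − 6 = 138.
With 2 growth increments per year, 138 / 2 = 69 years.
The growth increment at the ventral margin is 1903 CE, so the spawning break dates to 1903 − 69 = 1834 CE.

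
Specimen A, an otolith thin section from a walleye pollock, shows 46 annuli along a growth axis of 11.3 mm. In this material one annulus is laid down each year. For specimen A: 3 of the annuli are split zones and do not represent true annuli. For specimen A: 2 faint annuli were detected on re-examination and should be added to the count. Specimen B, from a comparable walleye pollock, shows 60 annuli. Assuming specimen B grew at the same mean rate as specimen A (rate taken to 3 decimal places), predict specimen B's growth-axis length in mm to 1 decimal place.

15.1 mm

Specimen A: after corrections the count is 46 − 3 + 2 = 45 annuli.
A: 11.3 mm over 45 years gives 11.3 / 45 ≈ 0.251 mm per year.
For B, 0.251 mm/year × 60 years = 15.1 mm.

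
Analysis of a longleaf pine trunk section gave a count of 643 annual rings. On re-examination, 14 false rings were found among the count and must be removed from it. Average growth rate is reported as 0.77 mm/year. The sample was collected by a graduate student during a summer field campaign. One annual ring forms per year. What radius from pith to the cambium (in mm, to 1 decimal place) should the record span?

True annual ring count = 643 − 14 = 629.
Predicted length = 0.77 mm/year × 629 years = 484.3 mm.

484.3 mm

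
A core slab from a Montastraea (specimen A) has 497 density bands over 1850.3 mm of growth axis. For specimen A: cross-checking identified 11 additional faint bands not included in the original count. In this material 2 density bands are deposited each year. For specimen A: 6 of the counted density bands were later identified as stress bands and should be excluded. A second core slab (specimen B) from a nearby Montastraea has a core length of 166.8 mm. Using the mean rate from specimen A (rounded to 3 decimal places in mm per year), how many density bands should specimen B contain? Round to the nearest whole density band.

Specimen A: adjusted count: 497 − 6 + 11 = 502 density bands.
Specimen A: with 2 density bands per year, 502 / 2 = 251 years.
A: 1850.3 mm over 251 years gives 1850.3 / 251 ≈ 7.372 mm per year.
Specimen B: 166.8 mm / 7.372 mm per year = 22.63 years; at 2 density bands per year that is 22.63 × 2 ≈ 45 density bands.

45 density bands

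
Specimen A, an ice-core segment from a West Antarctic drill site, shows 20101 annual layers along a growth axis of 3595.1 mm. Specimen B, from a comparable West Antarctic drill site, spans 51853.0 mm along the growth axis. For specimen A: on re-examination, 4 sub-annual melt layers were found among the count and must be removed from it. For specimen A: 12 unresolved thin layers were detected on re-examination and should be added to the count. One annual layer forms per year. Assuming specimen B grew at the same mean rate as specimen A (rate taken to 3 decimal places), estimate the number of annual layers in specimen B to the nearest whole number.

Specimen A: correcting the raw count gives 20101 − 4 + 12 = 20109 true annual layers.
A: 3595.1 mm over 20109 years gives 3595.1 / 20109 ≈ 0.179 mm/yr.
For B, 51853.0 / 0.179 = 289681.56 years ≈ 289682 annual layers.

289682 annual layers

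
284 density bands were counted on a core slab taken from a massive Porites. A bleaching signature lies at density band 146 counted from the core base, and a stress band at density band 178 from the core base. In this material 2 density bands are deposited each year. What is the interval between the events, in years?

16 years

The two markers are separated by 178 − 146 = 32 density bands.
Dividing by 2 density bands per year: 32 / 2 = 16 years.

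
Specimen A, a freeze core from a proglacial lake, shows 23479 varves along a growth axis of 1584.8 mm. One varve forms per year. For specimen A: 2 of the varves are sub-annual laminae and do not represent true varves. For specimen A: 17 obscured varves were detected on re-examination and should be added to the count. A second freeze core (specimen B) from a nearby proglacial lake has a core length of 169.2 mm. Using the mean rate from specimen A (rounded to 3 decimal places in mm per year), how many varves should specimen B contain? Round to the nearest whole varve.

Specimen A: after corrections the count is 23479 − 2 + 17 = 23494 varves.
A: 1584.8 mm over 23494 years gives 1584.8 / 23494 ≈ 0.067 mm/yr.
For B, 169.2 / 0.067 = 2525.37 years ≈ 2525 varves.

2525 varves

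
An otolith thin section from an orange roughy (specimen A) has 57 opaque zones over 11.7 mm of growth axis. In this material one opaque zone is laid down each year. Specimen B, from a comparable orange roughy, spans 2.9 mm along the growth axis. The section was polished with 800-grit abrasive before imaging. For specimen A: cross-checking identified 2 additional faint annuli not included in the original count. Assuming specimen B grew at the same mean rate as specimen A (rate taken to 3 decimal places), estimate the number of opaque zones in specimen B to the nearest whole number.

15 opaque zones

Specimen A: true opaque zone count = 57 + 2 = 59.
A: Extension rate ≈ 11.7 / 59 = 0.198 mm/yr.
For B, 2.9 / 0.198 = 14.65 years ≈ 15 opaque zones.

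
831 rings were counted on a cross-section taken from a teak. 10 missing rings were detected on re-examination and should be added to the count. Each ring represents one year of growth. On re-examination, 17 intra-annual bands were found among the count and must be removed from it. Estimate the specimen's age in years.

824 yr

Adjusted count: 831 − 17 + 10 = 824 rings.
One ring per year makes the duration 824 years.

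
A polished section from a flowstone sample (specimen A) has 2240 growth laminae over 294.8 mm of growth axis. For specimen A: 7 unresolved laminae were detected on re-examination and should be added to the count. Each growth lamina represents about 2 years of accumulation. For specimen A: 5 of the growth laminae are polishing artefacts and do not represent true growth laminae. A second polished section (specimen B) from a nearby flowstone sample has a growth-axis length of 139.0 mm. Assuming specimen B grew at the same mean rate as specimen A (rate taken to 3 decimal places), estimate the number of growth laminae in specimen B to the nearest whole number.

Specimen A: true growth lamina count = 2240 − 5 + 7 = 2242.
Specimen A: multiplying by 2 years per growth lamina: 2242 × 2 = 4484 years.
A: 294.8 mm over 4484 years gives 294.8 / 4484 ≈ 0.066 mm per year.
B spans 139.0 / 0.066 = 2106.06 years; at 2 years per growth lamina that is 2106.06 / 2 ≈ 1053 growth laminae.

1053 growth laminae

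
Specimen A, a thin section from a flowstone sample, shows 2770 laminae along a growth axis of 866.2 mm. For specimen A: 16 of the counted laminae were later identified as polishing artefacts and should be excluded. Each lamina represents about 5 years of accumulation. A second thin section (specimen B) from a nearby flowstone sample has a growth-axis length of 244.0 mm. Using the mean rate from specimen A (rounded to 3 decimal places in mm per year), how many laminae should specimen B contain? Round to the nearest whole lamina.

Specimen A: correcting the raw count gives 2770 − 16 = 2754 true laminae.
Specimen A: 2754 laminae at 5 years each span 2754 × 5 = 13770 years.
A: Mean rate = 866.2 mm / 13770 years ≈ 0.063 mm/year.
B spans 244.0 / 0.063 = 3873.02 years; at 5 years per lamina that is 3873.02 / 5 ≈ 775 laminae.

775 laminae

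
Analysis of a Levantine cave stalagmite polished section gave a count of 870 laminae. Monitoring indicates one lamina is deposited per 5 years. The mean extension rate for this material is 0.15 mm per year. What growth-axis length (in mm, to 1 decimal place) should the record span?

652.5 mm

At 5 years per lamina, 870 × 5 = 4350 years.
Length ≈ 0.15 × 4350 = 652.5 mm.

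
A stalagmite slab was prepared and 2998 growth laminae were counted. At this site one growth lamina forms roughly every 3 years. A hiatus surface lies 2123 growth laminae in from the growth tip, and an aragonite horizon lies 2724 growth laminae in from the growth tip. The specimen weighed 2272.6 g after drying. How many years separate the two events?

Separation: 2724 − 2123 = 601 growth laminae.
Multiplying by 3 years per growth lamina: 601 × 3 = 1803 years.

1803 years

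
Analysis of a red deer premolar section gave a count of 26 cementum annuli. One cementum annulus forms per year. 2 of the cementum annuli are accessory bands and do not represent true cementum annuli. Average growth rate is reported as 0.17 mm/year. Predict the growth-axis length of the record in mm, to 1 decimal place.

True cementum annulus count = 26 − 2 = 24.
Length ≈ 0.17 × 24 = 4.1 mm.

4.1 mm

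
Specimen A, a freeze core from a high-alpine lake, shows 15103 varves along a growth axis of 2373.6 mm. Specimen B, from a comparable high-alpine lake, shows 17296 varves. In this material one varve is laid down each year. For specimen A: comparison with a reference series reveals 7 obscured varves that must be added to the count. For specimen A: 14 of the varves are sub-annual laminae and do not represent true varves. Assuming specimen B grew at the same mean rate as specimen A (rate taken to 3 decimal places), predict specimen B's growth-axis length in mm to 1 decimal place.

2715.5 mm

Specimen A: true varve count = 15103 − 14 + 7 = 15096.
A: Mean rate = 2373.6 mm / 15096 years ≈ 0.157 mm per year.
B's length ≈ 0.157 × 17296 = 2715.5 mm.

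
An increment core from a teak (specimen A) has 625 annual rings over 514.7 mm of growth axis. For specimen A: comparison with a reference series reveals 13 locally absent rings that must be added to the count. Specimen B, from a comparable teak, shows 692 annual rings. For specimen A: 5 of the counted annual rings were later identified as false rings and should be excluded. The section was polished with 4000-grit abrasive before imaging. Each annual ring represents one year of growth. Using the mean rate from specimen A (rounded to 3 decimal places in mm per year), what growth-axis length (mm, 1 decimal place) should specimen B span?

562.6 mm

Specimen A: correcting the raw count gives 625 − 5 + 13 = 633 true annual rings.
A: Mean rate = 514.7 mm / 633 years ≈ 0.813 mm per year.
For B, 0.813 mm/year × 692 years = 562.6 mm.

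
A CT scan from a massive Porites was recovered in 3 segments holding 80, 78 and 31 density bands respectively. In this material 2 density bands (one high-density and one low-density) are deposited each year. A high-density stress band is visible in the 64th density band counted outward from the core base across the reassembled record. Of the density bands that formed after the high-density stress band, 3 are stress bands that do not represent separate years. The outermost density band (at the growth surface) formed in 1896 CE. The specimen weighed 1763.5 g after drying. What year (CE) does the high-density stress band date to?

Total density bands = 80 + 78 + 31 = 189.
The high-density stress band sits at density band 64 from the core base, so 189 − 64 = 125 density bands formed after it.
Excluding 3 false density bands: 125 − 3 = 122.
With 2 density bands per year, 122 / 2 = 61 years.
1896 − 61 = 1835 CE.

1835 CE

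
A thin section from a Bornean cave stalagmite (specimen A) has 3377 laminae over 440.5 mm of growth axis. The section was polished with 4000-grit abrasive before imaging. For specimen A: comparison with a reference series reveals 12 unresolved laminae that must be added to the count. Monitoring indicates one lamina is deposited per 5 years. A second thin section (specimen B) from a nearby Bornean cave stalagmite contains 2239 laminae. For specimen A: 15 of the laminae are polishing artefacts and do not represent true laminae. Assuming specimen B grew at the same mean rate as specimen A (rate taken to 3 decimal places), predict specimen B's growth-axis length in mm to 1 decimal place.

291.1 mm

Specimen A: adjusted count: 3377 − 15 + 12 = 3374 laminae.
Specimen A: at 5 years per lamina, 3374 × 5 = 16870 years.
A: Mean rate = 440.5 mm / 16870 years ≈ 0.026 mm/yr.
Specimen B: at 5 years per lamina, 2239 × 5 = 11195 years. Length of B = 0.026 × 11195 = 291.1 mm.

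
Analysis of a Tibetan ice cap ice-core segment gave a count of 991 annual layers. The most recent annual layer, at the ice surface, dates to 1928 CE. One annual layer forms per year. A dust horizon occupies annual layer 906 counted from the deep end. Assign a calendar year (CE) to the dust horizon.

991 − 906 = 85 annual layers lie beyond the dust horizon toward the ice surface.
Counting back 85 years from 1928 CE places the dust horizon in 1928 − 85 = 1843 CE.

1843 CE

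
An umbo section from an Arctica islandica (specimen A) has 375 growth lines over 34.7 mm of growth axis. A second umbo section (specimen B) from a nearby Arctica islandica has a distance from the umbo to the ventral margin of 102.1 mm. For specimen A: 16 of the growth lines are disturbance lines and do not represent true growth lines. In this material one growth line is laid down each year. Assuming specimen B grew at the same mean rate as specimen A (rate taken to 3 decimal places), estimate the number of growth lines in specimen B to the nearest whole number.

1053 growth lines

Specimen A: adjusted count: 375 − 16 = 359 growth lines.
A: Mean rate = 34.7 mm / 359 years ≈ 0.097 mm per year.
For B, 102.1 / 0.097 = 1052.58 years ≈ 1053 growth lines.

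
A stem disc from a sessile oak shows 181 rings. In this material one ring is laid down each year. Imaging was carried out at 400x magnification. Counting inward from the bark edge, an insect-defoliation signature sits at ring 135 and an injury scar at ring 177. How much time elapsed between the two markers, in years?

42 years

Separation: 177 − 135 = 42 rings.
One ring per year makes the interval 42 years.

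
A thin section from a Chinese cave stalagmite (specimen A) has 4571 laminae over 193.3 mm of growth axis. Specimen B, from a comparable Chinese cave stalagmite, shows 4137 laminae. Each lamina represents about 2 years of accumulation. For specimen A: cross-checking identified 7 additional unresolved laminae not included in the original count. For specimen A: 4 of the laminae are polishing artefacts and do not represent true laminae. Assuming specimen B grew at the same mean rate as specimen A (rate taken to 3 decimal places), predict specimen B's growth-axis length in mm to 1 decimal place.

173.8 mm

Specimen A: correcting the raw count gives 4571 − 4 + 7 = 4574 true laminae.
Specimen A: at 2 years per lamina, 4574 × 2 = 9148 years.
A: 193.3 mm over 9148 years gives 193.3 / 9148 ≈ 0.021 mm/year.
Specimen B: at 2 years per lamina, 4137 × 2 = 8274 years. B's length ≈ 0.021 × 8274 = 173.8 mm.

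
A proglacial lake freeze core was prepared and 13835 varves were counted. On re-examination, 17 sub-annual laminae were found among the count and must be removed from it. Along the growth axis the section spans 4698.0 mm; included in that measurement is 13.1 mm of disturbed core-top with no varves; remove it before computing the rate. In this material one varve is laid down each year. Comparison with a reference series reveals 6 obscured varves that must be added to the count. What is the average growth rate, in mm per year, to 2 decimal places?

0.34 mm per year

True varve count = 13835 − 17 + 6 = 13824.
The growth record spans 4698.0 − 13.1 = 4684.9 mm.
Extension rate ≈ 4684.9 / 13824 = 0.34 mm per year.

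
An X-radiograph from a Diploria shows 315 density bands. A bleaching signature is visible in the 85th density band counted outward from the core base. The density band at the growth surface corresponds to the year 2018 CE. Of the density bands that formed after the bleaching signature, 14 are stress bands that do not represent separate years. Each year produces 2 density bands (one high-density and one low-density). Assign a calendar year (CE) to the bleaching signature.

1910 CE

The bleaching signature sits at density band 85 from the core base, so 315 − 85 = 230 density bands formed after it.
230 − 14 false = 216 true density bands after the bleaching signature.
216 density bands at 2 per year is 216 / 2 = 108 years.
The density band at the growth surface is 2018 CE, so the bleaching signature dates to 2018 − 108 = 1910 CE.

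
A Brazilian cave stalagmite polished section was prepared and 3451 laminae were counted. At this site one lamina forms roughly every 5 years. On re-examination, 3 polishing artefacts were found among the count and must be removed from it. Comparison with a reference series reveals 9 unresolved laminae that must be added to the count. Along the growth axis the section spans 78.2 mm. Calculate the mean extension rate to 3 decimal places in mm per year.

Correcting the raw count gives 3451 − 3 + 9 = 3457 true laminae.
Multiplying by 5 years per lamina: 3457 × 5 = 17285 years.
Extension rate ≈ 78.2 / 17285 = 0.005 mm per year.

0.005 mm per year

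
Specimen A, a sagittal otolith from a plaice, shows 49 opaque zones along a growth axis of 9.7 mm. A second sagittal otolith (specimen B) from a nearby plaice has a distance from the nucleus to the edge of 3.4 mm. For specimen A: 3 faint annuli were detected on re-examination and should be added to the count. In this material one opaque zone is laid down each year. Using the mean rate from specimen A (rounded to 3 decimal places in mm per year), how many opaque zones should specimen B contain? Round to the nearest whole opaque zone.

18 opaque zones

Specimen A: correcting the raw count gives 49 + 3 = 52 true opaque zones.
A: 9.7 mm over 52 years gives 9.7 / 52 ≈ 0.187 mm per year.
B spans 3.4 / 0.187 = 18.18 years ≈ 18 opaque zones.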